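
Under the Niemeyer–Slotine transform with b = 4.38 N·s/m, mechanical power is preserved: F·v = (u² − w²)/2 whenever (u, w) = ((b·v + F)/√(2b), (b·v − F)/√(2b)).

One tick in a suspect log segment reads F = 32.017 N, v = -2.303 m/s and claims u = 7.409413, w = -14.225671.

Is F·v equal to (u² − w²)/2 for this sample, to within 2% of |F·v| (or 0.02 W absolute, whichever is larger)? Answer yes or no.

yes

F·v = 32.017×(-2.303) = -73.735151 W.
(u² − w²)/2 = (54.899401 − 202.369715)/2 = -73.735157 W.
|Δ| = 0.000006;  2% of max(1, |F·v|) = 1.474703.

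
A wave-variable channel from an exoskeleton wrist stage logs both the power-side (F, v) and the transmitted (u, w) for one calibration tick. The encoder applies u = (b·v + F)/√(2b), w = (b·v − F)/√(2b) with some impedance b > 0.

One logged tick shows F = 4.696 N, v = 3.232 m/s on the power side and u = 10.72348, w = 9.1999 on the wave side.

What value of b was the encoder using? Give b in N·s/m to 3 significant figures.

u + w = 19.9234;  u + w = √(2b)·v, so √(2b) = 19.9234/3.232 = 6.1644.
b = (√(2b))²/2 = 38.0000/2 = 19.0000.
(Check via u − w = 2F/√(2b): u − w = 1.5236, 2F/√(2b) = 1.5236.)

b = 19 N·s/m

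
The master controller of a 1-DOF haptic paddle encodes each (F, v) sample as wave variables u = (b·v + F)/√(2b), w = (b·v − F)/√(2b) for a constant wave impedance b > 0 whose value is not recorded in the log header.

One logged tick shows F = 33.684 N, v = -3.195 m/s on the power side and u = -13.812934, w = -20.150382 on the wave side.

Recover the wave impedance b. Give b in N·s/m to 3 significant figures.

u + w = -33.963316;  u + w = √(2b)·v, so √(2b) = -33.963316/(-3.195) = 10.630146.
b = (√(2b))²/2 = 113.000001/2 = 56.500000.
(Check via u − w = 2F/√(2b): u − w = 6.337448, 2F/√(2b) = 6.337448.)

b = 56.5 N·s/m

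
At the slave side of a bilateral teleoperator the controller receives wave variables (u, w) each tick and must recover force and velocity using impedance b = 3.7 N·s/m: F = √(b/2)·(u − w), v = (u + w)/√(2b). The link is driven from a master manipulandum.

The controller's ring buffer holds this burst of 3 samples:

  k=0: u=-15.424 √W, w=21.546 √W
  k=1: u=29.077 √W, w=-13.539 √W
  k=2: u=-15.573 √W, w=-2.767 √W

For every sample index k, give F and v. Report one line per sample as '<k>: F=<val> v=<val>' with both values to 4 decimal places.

k=0: u−w=-36.9700, u+w=6.1220; √(b/2)=1.3601, √(2b)=2.7203; F=1.3601×(-36.97)=-50.2846, v=6.1220/2.7203=2.2505
k=1: u−w=42.6160, u+w=15.5380; √(b/2)=1.3601, √(2b)=2.7203; F=1.3601×42.616=57.9640, v=15.5380/2.7203=5.7119
k=2: u−w=-12.8060, u+w=-18.3400; √(b/2)=1.3601, √(2b)=2.7203; F=1.3601×(-12.806)=-17.4180, v=-18.3400/2.7203=-6.7419

0: F=-50.2846 v=2.2505
1: F=57.9640 v=5.7119
2: F=-17.4180 v=-6.7419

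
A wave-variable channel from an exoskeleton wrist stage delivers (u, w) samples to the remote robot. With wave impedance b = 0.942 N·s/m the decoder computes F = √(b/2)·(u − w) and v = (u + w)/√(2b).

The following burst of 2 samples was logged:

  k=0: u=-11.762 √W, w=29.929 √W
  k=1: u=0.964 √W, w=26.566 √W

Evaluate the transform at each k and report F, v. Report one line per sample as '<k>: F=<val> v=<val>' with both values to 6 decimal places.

0: F=-28.612300 v=13.235574
1: F=-17.570509 v=20.056990

k=0: u−w=-41.691000, u+w=18.167000; √(b/2)=0.686294, √(2b)=1.372589; F=0.686294×(-41.691)=-28.612300, v=18.167000/1.372589=13.235574
k=1: u−w=-25.602000, u+w=27.530000; √(b/2)=0.686294, √(2b)=1.372589; F=0.686294×(-25.602)=-17.570509, v=27.530000/1.372589=20.056990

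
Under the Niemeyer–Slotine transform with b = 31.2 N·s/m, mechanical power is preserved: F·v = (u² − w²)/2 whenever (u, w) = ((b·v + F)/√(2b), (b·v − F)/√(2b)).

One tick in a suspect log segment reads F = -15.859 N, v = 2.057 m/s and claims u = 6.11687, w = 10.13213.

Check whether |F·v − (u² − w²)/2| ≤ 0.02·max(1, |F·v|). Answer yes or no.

F·v = (-15.859)×2.057 = -32.6220 W.
(u² − w²)/2 = (37.4161 − 102.6601)/2 = -32.6220 W.
|Δ| = 0.0000;  2% of max(1, |F·v|) = 0.6524.

yes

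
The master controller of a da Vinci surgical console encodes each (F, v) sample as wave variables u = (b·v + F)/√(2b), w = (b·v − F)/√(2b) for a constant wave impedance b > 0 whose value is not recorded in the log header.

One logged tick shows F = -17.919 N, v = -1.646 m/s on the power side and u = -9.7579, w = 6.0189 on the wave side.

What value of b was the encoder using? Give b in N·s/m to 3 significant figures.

b = 2.58 N·s/m

u + w = -3.7390;  u + w = √(2b)·v, so √(2b) = -3.7390/(-1.646) = 2.2716.
b = (√(2b))²/2 = 5.1600/2 = 2.5800.
(Check via u − w = 2F/√(2b): u − w = -15.7768, 2F/√(2b) = -15.7768.)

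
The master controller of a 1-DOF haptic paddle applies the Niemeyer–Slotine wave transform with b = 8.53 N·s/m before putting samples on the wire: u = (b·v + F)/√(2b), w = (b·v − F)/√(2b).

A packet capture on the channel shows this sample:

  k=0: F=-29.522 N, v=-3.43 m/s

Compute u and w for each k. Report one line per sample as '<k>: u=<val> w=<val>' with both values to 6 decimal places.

0: u=-14.231128 w=0.063941

k=0: b·v=8.53×(-3.43)=-29.257900; √(2b)=4.130375; u=(-29.257900+(-29.522))/4.130375=-14.231128, w=(-29.257900−(-29.522))/4.130375=0.063941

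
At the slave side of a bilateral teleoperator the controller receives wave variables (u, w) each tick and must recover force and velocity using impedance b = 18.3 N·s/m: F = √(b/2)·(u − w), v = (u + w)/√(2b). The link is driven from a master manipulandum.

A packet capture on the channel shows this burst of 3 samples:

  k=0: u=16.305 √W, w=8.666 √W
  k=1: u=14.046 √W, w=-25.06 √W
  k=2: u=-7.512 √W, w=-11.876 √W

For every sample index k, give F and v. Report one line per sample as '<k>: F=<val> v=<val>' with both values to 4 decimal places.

k=0: u−w=7.6390, u+w=24.9710; √(b/2)=3.0249, √(2b)=6.0498; F=3.0249×7.639=23.1072, v=24.9710/6.0498=4.1276
k=1: u−w=39.1060, u+w=-11.0140; √(b/2)=3.0249, √(2b)=6.0498; F=3.0249×39.106=118.2916, v=-11.0140/6.0498=-1.8206
k=2: u−w=4.3640, u+w=-19.3880; √(b/2)=3.0249, √(2b)=6.0498; F=3.0249×4.364=13.2006, v=-19.3880/6.0498=-3.2047

0: F=23.1072 v=4.1276
1: F=118.2916 v=-1.8206
2: F=13.2006 v=-3.2047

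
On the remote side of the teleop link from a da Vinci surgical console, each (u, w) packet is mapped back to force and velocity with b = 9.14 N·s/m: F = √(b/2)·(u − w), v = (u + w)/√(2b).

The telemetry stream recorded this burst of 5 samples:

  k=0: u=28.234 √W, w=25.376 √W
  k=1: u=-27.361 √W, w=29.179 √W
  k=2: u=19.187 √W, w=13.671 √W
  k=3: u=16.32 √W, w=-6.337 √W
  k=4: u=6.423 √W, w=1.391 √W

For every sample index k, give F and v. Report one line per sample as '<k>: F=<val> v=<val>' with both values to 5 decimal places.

k=0: u−w=2.85800, u+w=53.61000; √(b/2)=2.13776, √(2b)=4.27551; F=2.13776×2.858=6.10971, v=53.61000/4.27551=12.53885
k=1: u−w=-56.54000, u+w=1.81800; √(b/2)=2.13776, √(2b)=4.27551; F=2.13776×(-56.54)=-120.86871, v=1.81800/4.27551=0.42521
k=2: u−w=5.51600, u+w=32.85800; √(b/2)=2.13776, √(2b)=4.27551; F=2.13776×5.516=11.79186, v=32.85800/4.27551=7.68516
k=3: u−w=22.65700, u+w=9.98300; √(b/2)=2.13776, √(2b)=4.27551; F=2.13776×22.657=48.43513, v=9.98300/4.27551=2.33493
k=4: u−w=5.03200, u+w=7.81400; √(b/2)=2.13776, √(2b)=4.27551; F=2.13776×5.032=10.75719, v=7.81400/4.27551=1.82762

0: F=6.10971 v=12.53885
1: F=-120.86871 v=0.42521
2: F=11.79186 v=7.68516
3: F=48.43513 v=2.33493
4: F=10.75719 v=1.82762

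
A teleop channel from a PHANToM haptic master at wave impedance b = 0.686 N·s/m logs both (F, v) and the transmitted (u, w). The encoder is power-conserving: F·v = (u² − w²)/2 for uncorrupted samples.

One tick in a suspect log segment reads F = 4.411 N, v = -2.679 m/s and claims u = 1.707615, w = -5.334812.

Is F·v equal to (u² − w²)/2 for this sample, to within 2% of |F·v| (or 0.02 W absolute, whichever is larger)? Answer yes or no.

F·v = 4.411×(-2.679) = -11.817069 W.
(u² − w²)/2 = (2.915949 − 28.460219)/2 = -12.772135 W.
|Δ| = 0.955066;  2% of max(1, |F·v|) = 0.236341.

no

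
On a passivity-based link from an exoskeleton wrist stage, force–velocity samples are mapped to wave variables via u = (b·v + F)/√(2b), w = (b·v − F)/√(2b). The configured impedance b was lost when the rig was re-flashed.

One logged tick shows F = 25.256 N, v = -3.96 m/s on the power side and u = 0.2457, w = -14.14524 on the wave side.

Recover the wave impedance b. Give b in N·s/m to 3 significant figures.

b = 6.16 N·s/m

u + w = -13.89954;  u + w = √(2b)·v, so √(2b) = -13.89954/(-3.96) = 3.50998.
b = (√(2b))²/2 = 12.31999/2 = 6.16000.
(Check via u − w = 2F/√(2b): u − w = 14.39094, 2F/√(2b) = 14.39095.)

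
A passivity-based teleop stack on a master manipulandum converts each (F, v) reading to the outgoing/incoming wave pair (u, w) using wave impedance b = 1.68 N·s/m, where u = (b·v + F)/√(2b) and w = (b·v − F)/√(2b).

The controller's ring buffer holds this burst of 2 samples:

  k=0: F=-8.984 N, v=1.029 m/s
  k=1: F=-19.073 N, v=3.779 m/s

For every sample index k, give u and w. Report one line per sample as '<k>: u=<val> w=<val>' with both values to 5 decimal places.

0: u=-3.95808 w=5.84427
1: u=-6.94166 w=13.86869

k=0: b·v=1.68×1.029=1.72872; √(2b)=1.83303; u=(1.72872+(-8.984))/1.83303=-3.95808, w=(1.72872−(-8.984))/1.83303=5.84427
k=1: b·v=1.68×3.779=6.34872; √(2b)=1.83303; u=(6.34872+(-19.073))/1.83303=-6.94166, w=(6.34872−(-19.073))/1.83303=13.86869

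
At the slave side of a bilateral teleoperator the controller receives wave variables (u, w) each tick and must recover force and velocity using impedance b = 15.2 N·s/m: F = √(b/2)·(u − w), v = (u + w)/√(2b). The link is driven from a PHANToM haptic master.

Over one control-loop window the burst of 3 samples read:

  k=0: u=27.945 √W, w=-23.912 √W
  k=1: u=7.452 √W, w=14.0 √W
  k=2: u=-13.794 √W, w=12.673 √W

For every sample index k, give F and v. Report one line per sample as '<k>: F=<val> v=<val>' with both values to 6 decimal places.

k=0: u−w=51.857000, u+w=4.033000; √(b/2)=2.756810, √(2b)=5.513620; F=2.756810×51.857=142.959883, v=4.033000/5.513620=0.731461
k=1: u−w=-6.548000, u+w=21.452000; √(b/2)=2.756810, √(2b)=5.513620; F=2.756810×(-6.548)=-18.051590, v=21.452000/5.513620=3.890729
k=2: u−w=-26.467000, u+w=-1.121000; √(b/2)=2.756810, √(2b)=5.513620; F=2.756810×(-26.467)=-72.964484, v=-1.121000/5.513620=-0.203315

0: F=142.959883 v=0.731461
1: F=-18.051590 v=3.890729
2: F=-72.964484 v=-0.203315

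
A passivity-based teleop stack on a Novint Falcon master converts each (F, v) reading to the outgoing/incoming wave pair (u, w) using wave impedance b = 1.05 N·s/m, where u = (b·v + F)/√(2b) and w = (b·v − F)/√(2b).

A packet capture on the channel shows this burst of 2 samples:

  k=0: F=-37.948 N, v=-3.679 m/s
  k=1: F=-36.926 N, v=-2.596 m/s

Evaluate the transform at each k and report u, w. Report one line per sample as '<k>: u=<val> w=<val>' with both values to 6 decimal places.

0: u=-28.852297 w=23.520919
1: u=-27.362342 w=23.600380

k=0: b·v=1.05×(-3.679)=-3.862950; √(2b)=1.449138; u=(-3.862950+(-37.948))/1.449138=-28.852297, w=(-3.862950−(-37.948))/1.449138=23.520919
k=1: b·v=1.05×(-2.596)=-2.725800; √(2b)=1.449138; u=(-2.725800+(-36.926))/1.449138=-27.362342, w=(-2.725800−(-36.926))/1.449138=23.600380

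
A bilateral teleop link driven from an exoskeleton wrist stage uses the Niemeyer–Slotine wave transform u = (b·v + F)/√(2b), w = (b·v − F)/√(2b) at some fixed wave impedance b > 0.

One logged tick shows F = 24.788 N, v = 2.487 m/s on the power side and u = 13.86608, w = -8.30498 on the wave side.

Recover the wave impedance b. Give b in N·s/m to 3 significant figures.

u + w = 5.5611;  u + w = √(2b)·v, so √(2b) = 5.5611/2.487 = 2.2361.
b = (√(2b))²/2 = 5.0000/2 = 2.5000.
(Check via u − w = 2F/√(2b): u − w = 22.1711, 2F/√(2b) = 22.1711.)

b = 2.5 N·s/m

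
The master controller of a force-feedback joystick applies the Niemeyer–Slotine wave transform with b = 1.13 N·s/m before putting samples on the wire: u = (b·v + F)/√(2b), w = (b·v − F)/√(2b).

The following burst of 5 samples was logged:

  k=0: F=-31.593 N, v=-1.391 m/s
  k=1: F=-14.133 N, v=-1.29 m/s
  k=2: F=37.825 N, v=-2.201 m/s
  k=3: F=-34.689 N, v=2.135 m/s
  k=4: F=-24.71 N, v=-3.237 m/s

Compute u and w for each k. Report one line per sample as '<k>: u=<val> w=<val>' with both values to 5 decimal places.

k=0: b·v=1.13×(-1.391)=-1.57183; √(2b)=1.50333; u=(-1.57183+(-31.593))/1.50333=-22.06092, w=(-1.57183−(-31.593))/1.50333=19.96979
k=1: b·v=1.13×(-1.29)=-1.45770; √(2b)=1.50333; u=(-1.45770+(-14.133))/1.50333=-10.37078, w=(-1.45770−(-14.133))/1.50333=8.43148
k=2: b·v=1.13×(-2.201)=-2.48713; √(2b)=1.50333; u=(-2.48713+37.825)/1.50333=23.50640, w=(-2.48713−37.825)/1.50333=-26.81523
k=3: b·v=1.13×2.135=2.41255; √(2b)=1.50333; u=(2.41255+(-34.689))/1.50333=-21.46998, w=(2.41255−(-34.689))/1.50333=24.67958
k=4: b·v=1.13×(-3.237)=-3.65781; √(2b)=1.50333; u=(-3.65781+(-24.71))/1.50333=-18.86999, w=(-3.65781−(-24.71))/1.50333=14.00371

0: u=-22.06092 w=19.96979
1: u=-10.37078 w=8.43148
2: u=23.50640 w=-26.81523
3: u=-21.46998 w=24.67958
4: u=-18.86999 w=14.00371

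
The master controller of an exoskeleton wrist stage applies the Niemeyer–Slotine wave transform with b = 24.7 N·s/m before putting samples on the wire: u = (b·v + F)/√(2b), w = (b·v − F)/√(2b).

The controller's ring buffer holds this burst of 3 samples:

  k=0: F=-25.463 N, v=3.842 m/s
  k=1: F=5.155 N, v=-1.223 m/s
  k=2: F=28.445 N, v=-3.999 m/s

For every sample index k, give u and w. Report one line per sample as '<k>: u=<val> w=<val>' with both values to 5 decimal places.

0: u=9.87896 w=17.12459
1: u=-3.56449 w=-5.03138
2: u=-10.00643 w=-18.10060

k=0: b·v=24.7×3.842=94.89740; √(2b)=7.02851; u=(94.89740+(-25.463))/7.02851=9.87896, w=(94.89740−(-25.463))/7.02851=17.12459
k=1: b·v=24.7×(-1.223)=-30.20810; √(2b)=7.02851; u=(-30.20810+5.155)/7.02851=-3.56449, w=(-30.20810−5.155)/7.02851=-5.03138
k=2: b·v=24.7×(-3.999)=-98.77530; √(2b)=7.02851; u=(-98.77530+28.445)/7.02851=-10.00643, w=(-98.77530−28.445)/7.02851=-18.10060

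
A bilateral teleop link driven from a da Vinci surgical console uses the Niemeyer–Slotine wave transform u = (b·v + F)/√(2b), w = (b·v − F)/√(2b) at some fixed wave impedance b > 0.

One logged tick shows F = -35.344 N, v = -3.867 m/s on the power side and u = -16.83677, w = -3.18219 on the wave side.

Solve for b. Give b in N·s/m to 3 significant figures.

b = 13.4 N·s/m

u + w = -20.0190;  u + w = √(2b)·v, so √(2b) = -20.0190/(-3.867) = 5.1769.
b = (√(2b))²/2 = 26.8000/2 = 13.4000.
(Check via u − w = 2F/√(2b): u − w = -13.6546, 2F/√(2b) = -13.6546.)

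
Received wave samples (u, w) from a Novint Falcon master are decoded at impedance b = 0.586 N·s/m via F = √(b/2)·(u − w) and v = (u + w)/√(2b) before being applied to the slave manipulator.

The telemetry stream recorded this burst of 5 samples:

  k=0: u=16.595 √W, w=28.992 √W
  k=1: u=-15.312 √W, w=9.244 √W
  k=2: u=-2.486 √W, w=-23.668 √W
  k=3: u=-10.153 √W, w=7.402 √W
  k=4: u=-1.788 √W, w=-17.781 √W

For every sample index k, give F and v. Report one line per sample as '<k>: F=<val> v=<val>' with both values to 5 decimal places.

k=0: u−w=-12.39700, u+w=45.58700; √(b/2)=0.54129, √(2b)=1.08259; F=0.54129×(-12.397)=-6.71043, v=45.58700/1.08259=42.10922
k=1: u−w=-24.55600, u+w=-6.06800; √(b/2)=0.54129, √(2b)=1.08259; F=0.54129×(-24.556)=-13.29203, v=-6.06800/1.08259=-5.60508
k=2: u−w=21.18200, u+w=-26.15400; √(b/2)=0.54129, √(2b)=1.08259; F=0.54129×21.182=11.46571, v=-26.15400/1.08259=-24.15874
k=3: u−w=-17.55500, u+w=-2.75100; √(b/2)=0.54129, √(2b)=1.08259; F=0.54129×(-17.555)=-9.50243, v=-2.75100/1.08259=-2.54113
k=4: u−w=15.99300, u+w=-19.56900; √(b/2)=0.54129, √(2b)=1.08259; F=0.54129×15.993=8.65693, v=-19.56900/1.08259=-18.07610

0: F=-6.71043 v=42.10922
1: F=-13.29203 v=-5.60508
2: F=11.46571 v=-24.15874
3: F=-9.50243 v=-2.54113
4: F=8.65693 v=-18.07610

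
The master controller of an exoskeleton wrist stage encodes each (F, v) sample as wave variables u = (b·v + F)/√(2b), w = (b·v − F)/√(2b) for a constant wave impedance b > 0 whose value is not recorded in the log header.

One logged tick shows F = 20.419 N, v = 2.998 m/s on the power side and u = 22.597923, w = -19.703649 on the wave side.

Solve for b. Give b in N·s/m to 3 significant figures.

u + w = 2.894274;  u + w = √(2b)·v, so √(2b) = 2.894274/2.998 = 0.965402.
b = (√(2b))²/2 = 0.932000/2 = 0.466000.
(Check via u − w = 2F/√(2b): u − w = 42.301572, 2F/√(2b) = 42.301566.)

b = 0.466 N·s/m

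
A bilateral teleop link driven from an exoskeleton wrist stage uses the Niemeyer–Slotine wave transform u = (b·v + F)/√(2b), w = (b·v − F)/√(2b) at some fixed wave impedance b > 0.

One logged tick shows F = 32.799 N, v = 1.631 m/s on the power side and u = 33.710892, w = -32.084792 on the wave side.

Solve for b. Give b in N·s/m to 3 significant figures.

b = 0.497 N·s/m

u + w = 1.626100;  u + w = √(2b)·v, so √(2b) = 1.626100/1.631 = 0.996996.
b = (√(2b))²/2 = 0.994000/2 = 0.497000.
(Check via u − w = 2F/√(2b): u − w = 65.795684, 2F/√(2b) = 65.795669.)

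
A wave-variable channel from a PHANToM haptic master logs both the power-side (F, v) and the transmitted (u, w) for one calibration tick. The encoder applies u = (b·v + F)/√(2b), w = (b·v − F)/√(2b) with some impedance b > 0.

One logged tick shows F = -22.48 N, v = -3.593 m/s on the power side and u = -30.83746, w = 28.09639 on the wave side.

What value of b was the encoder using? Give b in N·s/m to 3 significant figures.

b = 0.291 N·s/m

u + w = -2.7411;  u + w = √(2b)·v, so √(2b) = -2.7411/(-3.593) = 0.7629.
b = (√(2b))²/2 = 0.5820/2 = 0.2910.
(Check via u − w = 2F/√(2b): u − w = -58.9338, 2F/√(2b) = -58.9337.)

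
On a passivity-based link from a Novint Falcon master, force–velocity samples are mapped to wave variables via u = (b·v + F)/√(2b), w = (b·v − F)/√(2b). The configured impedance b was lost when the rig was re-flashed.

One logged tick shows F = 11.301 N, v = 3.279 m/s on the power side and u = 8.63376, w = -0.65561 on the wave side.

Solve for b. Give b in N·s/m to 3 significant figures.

u + w = 7.9782;  u + w = √(2b)·v, so √(2b) = 7.9782/3.279 = 2.4331.
b = (√(2b))²/2 = 5.9200/2 = 2.9600.
(Check via u − w = 2F/√(2b): u − w = 9.2894, 2F/√(2b) = 9.2894.)

b = 2.96 N·s/m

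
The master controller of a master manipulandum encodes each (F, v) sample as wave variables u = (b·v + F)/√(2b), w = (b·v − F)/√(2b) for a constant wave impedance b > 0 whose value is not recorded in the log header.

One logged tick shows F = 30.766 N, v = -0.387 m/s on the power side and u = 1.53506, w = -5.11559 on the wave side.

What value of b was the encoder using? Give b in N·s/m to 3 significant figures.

b = 42.8 N·s/m

u + w = -3.5805;  u + w = √(2b)·v, so √(2b) = -3.5805/(-0.387) = 9.2520.
b = (√(2b))²/2 = 85.5998/2 = 42.7999.
(Check via u − w = 2F/√(2b): u − w = 6.6507, 2F/√(2b) = 6.6507.)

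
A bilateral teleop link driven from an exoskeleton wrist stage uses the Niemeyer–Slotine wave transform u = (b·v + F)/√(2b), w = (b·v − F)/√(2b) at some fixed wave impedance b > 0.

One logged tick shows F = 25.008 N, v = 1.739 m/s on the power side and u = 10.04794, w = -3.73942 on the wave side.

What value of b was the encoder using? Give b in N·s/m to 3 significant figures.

b = 6.58 N·s/m

u + w = 6.30852;  u + w = √(2b)·v, so √(2b) = 6.30852/1.739 = 3.62767.
b = (√(2b))²/2 = 13.16000/2 = 6.58000.
(Check via u − w = 2F/√(2b): u − w = 13.78736, 2F/√(2b) = 13.78736.)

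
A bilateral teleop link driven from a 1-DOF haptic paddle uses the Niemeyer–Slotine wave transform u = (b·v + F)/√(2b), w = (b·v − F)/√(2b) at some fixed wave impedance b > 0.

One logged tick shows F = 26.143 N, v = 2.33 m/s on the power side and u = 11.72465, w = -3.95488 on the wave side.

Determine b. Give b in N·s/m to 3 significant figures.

u + w = 7.7698;  u + w = √(2b)·v, so √(2b) = 7.7698/2.33 = 3.3347.
b = (√(2b))²/2 = 11.1200/2 = 5.5600.
(Check via u − w = 2F/√(2b): u − w = 15.6795, 2F/√(2b) = 15.6795.)

b = 5.56 N·s/m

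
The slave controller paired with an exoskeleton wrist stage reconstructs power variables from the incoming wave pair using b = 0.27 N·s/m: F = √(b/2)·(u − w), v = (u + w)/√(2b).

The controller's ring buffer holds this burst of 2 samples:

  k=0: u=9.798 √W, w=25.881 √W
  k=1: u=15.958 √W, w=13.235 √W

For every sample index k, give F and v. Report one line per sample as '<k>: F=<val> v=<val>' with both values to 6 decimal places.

0: F=-5.909272 v=48.552969
1: F=1.000494 v=39.726641

k=0: u−w=-16.083000, u+w=35.679000; √(b/2)=0.367423, √(2b)=0.734847; F=0.367423×(-16.083)=-5.909272, v=35.679000/0.734847=48.552969
k=1: u−w=2.723000, u+w=29.193000; √(b/2)=0.367423, √(2b)=0.734847; F=0.367423×2.723=1.000494, v=29.193000/0.734847=39.726641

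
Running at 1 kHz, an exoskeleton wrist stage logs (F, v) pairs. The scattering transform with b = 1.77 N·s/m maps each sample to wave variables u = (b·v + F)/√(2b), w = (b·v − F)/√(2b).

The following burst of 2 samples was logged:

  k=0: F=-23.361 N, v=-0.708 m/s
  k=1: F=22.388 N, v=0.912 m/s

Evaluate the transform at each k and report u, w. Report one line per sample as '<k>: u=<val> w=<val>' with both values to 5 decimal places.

k=0: b·v=1.77×(-0.708)=-1.25316; √(2b)=1.88149; u=(-1.25316+(-23.361))/1.88149=-13.08228, w=(-1.25316−(-23.361))/1.88149=11.75018
k=1: b·v=1.77×0.912=1.61424; √(2b)=1.88149; u=(1.61424+22.388)/1.88149=12.75705, w=(1.61424−22.388)/1.88149=-11.04113

0: u=-13.08228 w=11.75018
1: u=12.75705 w=-11.04113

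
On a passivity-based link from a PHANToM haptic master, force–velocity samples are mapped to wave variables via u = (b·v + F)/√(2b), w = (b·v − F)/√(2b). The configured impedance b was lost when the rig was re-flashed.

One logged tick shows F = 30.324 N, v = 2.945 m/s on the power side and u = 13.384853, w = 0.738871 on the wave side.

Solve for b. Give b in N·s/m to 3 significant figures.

b = 11.5 N·s/m

u + w = 14.123724;  u + w = √(2b)·v, so √(2b) = 14.123724/2.945 = 4.795832.
b = (√(2b))²/2 = 23.000001/2 = 11.500000.
(Check via u − w = 2F/√(2b): u − w = 12.645982, 2F/√(2b) = 12.645982.)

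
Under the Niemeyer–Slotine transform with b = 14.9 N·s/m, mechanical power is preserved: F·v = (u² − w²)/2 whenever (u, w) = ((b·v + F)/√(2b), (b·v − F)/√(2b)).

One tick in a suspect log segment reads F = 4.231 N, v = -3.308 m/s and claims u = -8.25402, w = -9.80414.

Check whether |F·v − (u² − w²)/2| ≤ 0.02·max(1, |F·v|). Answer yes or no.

F·v = 4.231×(-3.308) = -13.99615 W.
(u² − w²)/2 = (68.12885 − 96.12116)/2 = -13.99616 W.
|Δ| = 0.00001;  2% of max(1, |F·v|) = 0.27992.

yes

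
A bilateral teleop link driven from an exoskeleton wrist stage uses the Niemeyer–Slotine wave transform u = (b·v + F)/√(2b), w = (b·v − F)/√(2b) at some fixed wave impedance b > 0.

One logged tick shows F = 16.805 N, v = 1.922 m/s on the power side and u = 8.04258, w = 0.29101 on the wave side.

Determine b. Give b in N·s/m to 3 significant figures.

u + w = 8.33359;  u + w = √(2b)·v, so √(2b) = 8.33359/1.922 = 4.33589.
b = (√(2b))²/2 = 18.79998/2 = 9.39999.
(Check via u − w = 2F/√(2b): u − w = 7.75157, 2F/√(2b) = 7.75157.)

b = 9.4 N·s/m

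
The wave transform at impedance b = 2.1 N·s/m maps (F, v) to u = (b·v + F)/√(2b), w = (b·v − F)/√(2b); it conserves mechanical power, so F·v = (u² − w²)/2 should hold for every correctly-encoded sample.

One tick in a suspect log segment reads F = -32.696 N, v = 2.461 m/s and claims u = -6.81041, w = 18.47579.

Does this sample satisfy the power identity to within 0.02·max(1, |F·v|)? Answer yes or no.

no

F·v = (-32.696)×2.461 = -80.4649 W.
(u² − w²)/2 = (46.3817 − 341.3548)/2 = -147.4866 W.
|Δ| = 67.0217;  2% of max(1, |F·v|) = 1.6093.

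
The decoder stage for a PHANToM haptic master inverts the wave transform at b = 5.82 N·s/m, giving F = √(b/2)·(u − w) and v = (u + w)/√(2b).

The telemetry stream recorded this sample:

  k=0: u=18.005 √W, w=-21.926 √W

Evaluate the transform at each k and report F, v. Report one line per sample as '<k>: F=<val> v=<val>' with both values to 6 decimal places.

k=0: u−w=39.931000, u+w=-3.921000; √(b/2)=1.705872, √(2b)=3.411744; F=1.705872×39.931=68.117183, v=-3.921000/3.411744=-1.149265

0: F=68.117183 v=-1.149265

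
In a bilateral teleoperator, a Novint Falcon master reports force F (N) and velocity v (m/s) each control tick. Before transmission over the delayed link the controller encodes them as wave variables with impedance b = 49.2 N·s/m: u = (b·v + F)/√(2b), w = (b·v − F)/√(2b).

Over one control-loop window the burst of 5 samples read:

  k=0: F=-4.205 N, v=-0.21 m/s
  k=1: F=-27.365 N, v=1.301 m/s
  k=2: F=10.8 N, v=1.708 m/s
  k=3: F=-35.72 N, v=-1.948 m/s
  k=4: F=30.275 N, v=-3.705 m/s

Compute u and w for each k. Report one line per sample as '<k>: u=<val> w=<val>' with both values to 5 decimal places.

k=0: b·v=49.2×(-0.21)=-10.33200; √(2b)=9.91968; u=(-10.33200+(-4.205))/9.91968=-1.46547, w=(-10.33200−(-4.205))/9.91968=-0.61766
k=1: b·v=49.2×1.301=64.00920; √(2b)=9.91968; u=(64.00920+(-27.365))/9.91968=3.69409, w=(64.00920−(-27.365))/9.91968=9.21141
k=2: b·v=49.2×1.708=84.03360; √(2b)=9.91968; u=(84.03360+10.8)/9.91968=9.56015, w=(84.03360−10.8)/9.91968=7.38266
k=3: b·v=49.2×(-1.948)=-95.84160; √(2b)=9.91968; u=(-95.84160+(-35.72))/9.91968=-13.26269, w=(-95.84160−(-35.72))/9.91968=-6.06084
k=4: b·v=49.2×(-3.705)=-182.28600; √(2b)=9.91968; u=(-182.28600+30.275)/9.91968=-15.32419, w=(-182.28600−30.275)/9.91968=-21.42822

0: u=-1.46547 w=-0.61766
1: u=3.69409 w=9.21141
2: u=9.56015 w=7.38266
3: u=-13.26269 w=-6.06084
4: u=-15.32419 w=-21.42822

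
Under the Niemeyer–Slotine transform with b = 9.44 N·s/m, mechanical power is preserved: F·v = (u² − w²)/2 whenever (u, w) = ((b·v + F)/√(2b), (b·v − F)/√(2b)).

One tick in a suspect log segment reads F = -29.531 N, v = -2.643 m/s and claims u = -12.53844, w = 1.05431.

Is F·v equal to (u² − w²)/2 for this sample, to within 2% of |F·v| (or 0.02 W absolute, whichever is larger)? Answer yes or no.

F·v = (-29.531)×(-2.643) = 78.0504 W.
(u² − w²)/2 = (157.2125 − 1.1116)/2 = 78.0505 W.
|Δ| = 0.0000;  2% of max(1, |F·v|) = 1.5610.

yes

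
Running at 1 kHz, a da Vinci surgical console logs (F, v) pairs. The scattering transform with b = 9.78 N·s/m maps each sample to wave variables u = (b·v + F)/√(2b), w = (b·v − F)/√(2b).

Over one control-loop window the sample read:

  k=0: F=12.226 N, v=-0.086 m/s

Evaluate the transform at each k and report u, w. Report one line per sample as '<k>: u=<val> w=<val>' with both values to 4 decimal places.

0: u=2.5742 w=-2.9546

k=0: b·v=9.78×(-0.086)=-0.8411; √(2b)=4.4227; u=(-0.8411+12.226)/4.4227=2.5742, w=(-0.8411−12.226)/4.4227=-2.9546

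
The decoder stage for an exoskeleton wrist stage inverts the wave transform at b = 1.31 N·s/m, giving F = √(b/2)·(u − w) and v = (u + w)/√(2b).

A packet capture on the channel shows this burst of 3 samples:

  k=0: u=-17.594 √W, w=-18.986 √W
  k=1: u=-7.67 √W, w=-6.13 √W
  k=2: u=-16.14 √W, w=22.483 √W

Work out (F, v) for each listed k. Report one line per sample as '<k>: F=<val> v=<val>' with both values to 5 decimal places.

k=0: u−w=1.39200, u+w=-36.58000; √(b/2)=0.80932, √(2b)=1.61864; F=0.80932×1.392=1.12657, v=-36.58000/1.61864=-22.59920
k=1: u−w=-1.54000, u+w=-13.80000; √(b/2)=0.80932, √(2b)=1.61864; F=0.80932×(-1.54)=-1.24635, v=-13.80000/1.61864=-8.52567
k=2: u−w=-38.62300, u+w=6.34300; √(b/2)=0.80932, √(2b)=1.61864; F=0.80932×(-38.623)=-31.25839, v=6.34300/1.61864=3.91872

0: F=1.12657 v=-22.59920
1: F=-1.24635 v=-8.52567
2: F=-31.25839 v=3.91872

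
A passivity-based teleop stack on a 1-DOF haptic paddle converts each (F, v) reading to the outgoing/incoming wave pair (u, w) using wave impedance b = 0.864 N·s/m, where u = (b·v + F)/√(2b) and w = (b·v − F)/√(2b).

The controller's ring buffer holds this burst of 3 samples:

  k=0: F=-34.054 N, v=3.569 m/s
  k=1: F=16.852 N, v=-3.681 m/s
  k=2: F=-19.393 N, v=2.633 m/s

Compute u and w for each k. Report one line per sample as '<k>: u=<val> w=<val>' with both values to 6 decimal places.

0: u=-23.559969 w=28.251542
1: u=10.400351 w=-15.239151
2: u=-13.022171 w=16.483339

k=0: b·v=0.864×3.569=3.083616; √(2b)=1.314534; u=(3.083616+(-34.054))/1.314534=-23.559969, w=(3.083616−(-34.054))/1.314534=28.251542
k=1: b·v=0.864×(-3.681)=-3.180384; √(2b)=1.314534; u=(-3.180384+16.852)/1.314534=10.400351, w=(-3.180384−16.852)/1.314534=-15.239151
k=2: b·v=0.864×2.633=2.274912; √(2b)=1.314534; u=(2.274912+(-19.393))/1.314534=-13.022171, w=(2.274912−(-19.393))/1.314534=16.483339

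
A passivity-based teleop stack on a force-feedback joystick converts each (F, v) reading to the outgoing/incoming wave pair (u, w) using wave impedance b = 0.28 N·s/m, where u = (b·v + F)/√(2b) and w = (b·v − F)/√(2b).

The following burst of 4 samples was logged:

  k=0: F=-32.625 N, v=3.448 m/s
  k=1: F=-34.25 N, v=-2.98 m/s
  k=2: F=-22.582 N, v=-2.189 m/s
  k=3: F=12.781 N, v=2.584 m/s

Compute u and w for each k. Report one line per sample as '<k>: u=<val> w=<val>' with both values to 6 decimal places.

0: u=-42.306867 w=44.887114
1: u=-46.883502 w=44.653474
2: u=-30.995516 w=29.357418
3: u=18.046174 w=-16.112485

k=0: b·v=0.28×3.448=0.965440; √(2b)=0.748331; u=(0.965440+(-32.625))/0.748331=-42.306867, w=(0.965440−(-32.625))/0.748331=44.887114
k=1: b·v=0.28×(-2.98)=-0.834400; √(2b)=0.748331; u=(-0.834400+(-34.25))/0.748331=-46.883502, w=(-0.834400−(-34.25))/0.748331=44.653474
k=2: b·v=0.28×(-2.189)=-0.612920; √(2b)=0.748331; u=(-0.612920+(-22.582))/0.748331=-30.995516, w=(-0.612920−(-22.582))/0.748331=29.357418
k=3: b·v=0.28×2.584=0.723520; √(2b)=0.748331; u=(0.723520+12.781)/0.748331=18.046174, w=(0.723520−12.781)/0.748331=-16.112485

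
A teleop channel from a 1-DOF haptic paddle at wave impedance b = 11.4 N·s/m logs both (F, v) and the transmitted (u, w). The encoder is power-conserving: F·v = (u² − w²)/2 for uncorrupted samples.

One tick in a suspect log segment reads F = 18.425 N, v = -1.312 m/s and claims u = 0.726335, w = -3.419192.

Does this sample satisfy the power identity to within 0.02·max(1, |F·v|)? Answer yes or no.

no

F·v = 18.425×(-1.312) = -24.173600 W.
(u² − w²)/2 = (0.527563 − 11.690874)/2 = -5.581656 W.
|Δ| = 18.591944;  2% of max(1, |F·v|) = 0.483472.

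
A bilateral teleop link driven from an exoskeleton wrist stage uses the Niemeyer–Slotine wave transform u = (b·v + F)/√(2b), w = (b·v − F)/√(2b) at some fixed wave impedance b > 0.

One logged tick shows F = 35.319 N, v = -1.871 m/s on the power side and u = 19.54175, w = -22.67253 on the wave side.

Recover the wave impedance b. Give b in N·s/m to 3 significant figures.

b = 1.4 N·s/m

u + w = -3.1308;  u + w = √(2b)·v, so √(2b) = -3.1308/(-1.871) = 1.6733.
b = (√(2b))²/2 = 2.8000/2 = 1.4000.
(Check via u − w = 2F/√(2b): u − w = 42.2143, 2F/√(2b) = 42.2143.)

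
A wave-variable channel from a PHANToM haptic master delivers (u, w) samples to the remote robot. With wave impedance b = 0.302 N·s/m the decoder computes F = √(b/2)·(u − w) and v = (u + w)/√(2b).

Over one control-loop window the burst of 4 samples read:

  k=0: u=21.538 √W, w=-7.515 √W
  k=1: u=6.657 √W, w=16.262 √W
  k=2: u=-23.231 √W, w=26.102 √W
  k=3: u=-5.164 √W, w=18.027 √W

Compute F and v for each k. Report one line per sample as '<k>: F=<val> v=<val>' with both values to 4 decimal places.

k=0: u−w=29.0530, u+w=14.0230; √(b/2)=0.3886, √(2b)=0.7772; F=0.3886×29.053=11.2896, v=14.0230/0.7772=18.0436
k=1: u−w=-9.6050, u+w=22.9190; √(b/2)=0.3886, √(2b)=0.7772; F=0.3886×(-9.605)=-3.7324, v=22.9190/0.7772=29.4902
k=2: u−w=-49.3330, u+w=2.8710; √(b/2)=0.3886, √(2b)=0.7772; F=0.3886×(-49.333)=-19.1702, v=2.8710/0.7772=3.6942
k=3: u−w=-23.1910, u+w=12.8630; √(b/2)=0.3886, √(2b)=0.7772; F=0.3886×(-23.191)=-9.0117, v=12.8630/0.7772=16.5510

0: F=11.2896 v=18.0436
1: F=-3.7324 v=29.4902
2: F=-19.1702 v=3.6942
3: F=-9.0117 v=16.5510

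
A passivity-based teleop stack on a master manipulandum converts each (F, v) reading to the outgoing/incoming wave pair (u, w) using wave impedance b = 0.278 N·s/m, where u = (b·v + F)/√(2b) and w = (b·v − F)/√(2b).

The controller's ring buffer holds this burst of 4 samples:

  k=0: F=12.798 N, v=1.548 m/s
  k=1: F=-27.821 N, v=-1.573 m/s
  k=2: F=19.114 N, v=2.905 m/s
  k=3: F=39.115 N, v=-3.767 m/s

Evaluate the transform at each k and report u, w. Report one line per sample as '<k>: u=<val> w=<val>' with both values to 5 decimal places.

0: u=17.74059 w=-16.58632
1: u=-37.89732 w=36.72441
2: u=26.71693 w=-24.55081
3: u=51.05286 w=-53.86174

k=0: b·v=0.278×1.548=0.43034; √(2b)=0.74565; u=(0.43034+12.798)/0.74565=17.74059, w=(0.43034−12.798)/0.74565=-16.58632
k=1: b·v=0.278×(-1.573)=-0.43729; √(2b)=0.74565; u=(-0.43729+(-27.821))/0.74565=-37.89732, w=(-0.43729−(-27.821))/0.74565=36.72441
k=2: b·v=0.278×2.905=0.80759; √(2b)=0.74565; u=(0.80759+19.114)/0.74565=26.71693, w=(0.80759−19.114)/0.74565=-24.55081
k=3: b·v=0.278×(-3.767)=-1.04723; √(2b)=0.74565; u=(-1.04723+39.115)/0.74565=51.05286, w=(-1.04723−39.115)/0.74565=-53.86174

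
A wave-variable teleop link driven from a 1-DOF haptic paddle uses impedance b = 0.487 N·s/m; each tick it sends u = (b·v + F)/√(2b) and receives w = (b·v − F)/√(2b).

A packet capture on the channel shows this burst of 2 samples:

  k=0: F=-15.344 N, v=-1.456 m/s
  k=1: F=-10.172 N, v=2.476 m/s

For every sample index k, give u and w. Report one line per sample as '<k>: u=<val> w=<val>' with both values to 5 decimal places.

k=0: b·v=0.487×(-1.456)=-0.70907; √(2b)=0.98691; u=(-0.70907+(-15.344))/0.98691=-16.26592, w=(-0.70907−(-15.344))/0.98691=14.82897
k=1: b·v=0.487×2.476=1.20581; √(2b)=0.98691; u=(1.20581+(-10.172))/0.98691=-9.08507, w=(1.20581−(-10.172))/0.98691=11.52867

0: u=-16.26592 w=14.82897
1: u=-9.08507 w=11.52867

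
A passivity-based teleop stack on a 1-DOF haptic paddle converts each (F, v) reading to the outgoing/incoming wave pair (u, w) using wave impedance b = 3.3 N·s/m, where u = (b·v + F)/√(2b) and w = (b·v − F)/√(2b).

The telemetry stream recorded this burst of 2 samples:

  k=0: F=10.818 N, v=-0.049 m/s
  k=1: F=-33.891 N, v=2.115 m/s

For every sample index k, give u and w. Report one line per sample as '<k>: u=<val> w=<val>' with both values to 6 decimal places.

0: u=4.147959 w=-4.273842
1: u=-10.475287 w=15.908821

k=0: b·v=3.3×(-0.049)=-0.161700; √(2b)=2.569047; u=(-0.161700+10.818)/2.569047=4.147959, w=(-0.161700−10.818)/2.569047=-4.273842
k=1: b·v=3.3×2.115=6.979500; √(2b)=2.569047; u=(6.979500+(-33.891))/2.569047=-10.475287, w=(6.979500−(-33.891))/2.569047=15.908821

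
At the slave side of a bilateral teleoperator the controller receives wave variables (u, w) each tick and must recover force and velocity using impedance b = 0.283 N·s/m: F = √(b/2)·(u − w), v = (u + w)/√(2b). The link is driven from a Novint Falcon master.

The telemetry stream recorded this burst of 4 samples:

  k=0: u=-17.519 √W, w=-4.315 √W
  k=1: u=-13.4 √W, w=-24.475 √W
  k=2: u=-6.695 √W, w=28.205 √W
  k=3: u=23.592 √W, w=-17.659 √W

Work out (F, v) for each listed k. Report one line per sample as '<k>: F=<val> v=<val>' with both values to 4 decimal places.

0: F=-4.9669 v=-29.0218
1: F=4.1660 v=-50.3436
2: F=-13.1282 v=28.5912
3: F=15.5172 v=7.8862

k=0: u−w=-13.2040, u+w=-21.8340; √(b/2)=0.3762, √(2b)=0.7523; F=0.3762×(-13.204)=-4.9669, v=-21.8340/0.7523=-29.0218
k=1: u−w=11.0750, u+w=-37.8750; √(b/2)=0.3762, √(2b)=0.7523; F=0.3762×11.075=4.1660, v=-37.8750/0.7523=-50.3436
k=2: u−w=-34.9000, u+w=21.5100; √(b/2)=0.3762, √(2b)=0.7523; F=0.3762×(-34.9)=-13.1282, v=21.5100/0.7523=28.5912
k=3: u−w=41.2510, u+w=5.9330; √(b/2)=0.3762, √(2b)=0.7523; F=0.3762×41.251=15.5172, v=5.9330/0.7523=7.8862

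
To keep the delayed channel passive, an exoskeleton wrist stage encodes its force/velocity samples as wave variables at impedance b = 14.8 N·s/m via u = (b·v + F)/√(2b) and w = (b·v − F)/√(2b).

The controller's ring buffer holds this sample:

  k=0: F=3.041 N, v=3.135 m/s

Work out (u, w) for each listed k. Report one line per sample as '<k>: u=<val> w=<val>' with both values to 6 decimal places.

0: u=9.087069 w=7.969175

k=0: b·v=14.8×3.135=46.398000; √(2b)=5.440588; u=(46.398000+3.041)/5.440588=9.087069, w=(46.398000−3.041)/5.440588=7.969175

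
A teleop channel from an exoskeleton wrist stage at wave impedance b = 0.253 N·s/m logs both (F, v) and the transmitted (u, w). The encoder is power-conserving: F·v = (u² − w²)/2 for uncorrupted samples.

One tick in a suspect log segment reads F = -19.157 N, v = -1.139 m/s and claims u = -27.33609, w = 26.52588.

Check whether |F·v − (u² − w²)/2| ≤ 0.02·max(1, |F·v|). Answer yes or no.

F·v = (-19.157)×(-1.139) = 21.81982 W.
(u² − w²)/2 = (747.26182 − 703.62231)/2 = 21.81975 W.
|Δ| = 0.00007;  2% of max(1, |F·v|) = 0.43640.

yes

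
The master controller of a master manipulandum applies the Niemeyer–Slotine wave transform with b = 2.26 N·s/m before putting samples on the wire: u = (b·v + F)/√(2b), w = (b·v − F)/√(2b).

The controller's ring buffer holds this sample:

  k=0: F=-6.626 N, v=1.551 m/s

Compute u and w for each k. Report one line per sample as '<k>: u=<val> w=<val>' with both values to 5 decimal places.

k=0: b·v=2.26×1.551=3.50526; √(2b)=2.12603; u=(3.50526+(-6.626))/2.12603=-1.46787, w=(3.50526−(-6.626))/2.12603=4.76534

0: u=-1.46787 w=4.76534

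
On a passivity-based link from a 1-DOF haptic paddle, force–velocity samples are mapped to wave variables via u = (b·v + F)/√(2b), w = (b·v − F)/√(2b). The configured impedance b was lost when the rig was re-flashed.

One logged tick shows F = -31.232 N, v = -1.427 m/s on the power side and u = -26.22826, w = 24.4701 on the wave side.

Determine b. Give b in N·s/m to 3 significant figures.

b = 0.759 N·s/m

u + w = -1.75816;  u + w = √(2b)·v, so √(2b) = -1.75816/(-1.427) = 1.23207.
b = (√(2b))²/2 = 1.51799/2 = 0.75899.
(Check via u − w = 2F/√(2b): u − w = -50.69836, 2F/√(2b) = -50.69853.)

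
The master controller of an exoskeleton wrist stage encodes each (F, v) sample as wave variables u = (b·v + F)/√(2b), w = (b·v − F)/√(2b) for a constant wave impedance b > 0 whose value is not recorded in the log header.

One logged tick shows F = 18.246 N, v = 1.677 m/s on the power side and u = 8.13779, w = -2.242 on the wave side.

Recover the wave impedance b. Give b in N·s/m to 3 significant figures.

u + w = 5.8958;  u + w = √(2b)·v, so √(2b) = 5.8958/1.677 = 3.5157.
b = (√(2b))²/2 = 12.3600/2 = 6.1800.
(Check via u − w = 2F/√(2b): u − w = 10.3798, 2F/√(2b) = 10.3798.)

b = 6.18 N·s/m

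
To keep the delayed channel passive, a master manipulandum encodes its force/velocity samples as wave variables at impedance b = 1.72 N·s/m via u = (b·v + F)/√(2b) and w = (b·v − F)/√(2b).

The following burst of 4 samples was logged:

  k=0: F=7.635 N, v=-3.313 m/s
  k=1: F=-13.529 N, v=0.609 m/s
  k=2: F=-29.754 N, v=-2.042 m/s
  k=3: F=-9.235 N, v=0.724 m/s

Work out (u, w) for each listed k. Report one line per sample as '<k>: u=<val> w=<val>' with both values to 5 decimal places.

k=0: b·v=1.72×(-3.313)=-5.69836; √(2b)=1.85472; u=(-5.69836+7.635)/1.85472=1.04417, w=(-5.69836−7.635)/1.85472=-7.18887
k=1: b·v=1.72×0.609=1.04748; √(2b)=1.85472; u=(1.04748+(-13.529))/1.85472=-6.72958, w=(1.04748−(-13.529))/1.85472=7.85911
k=2: b·v=1.72×(-2.042)=-3.51224; √(2b)=1.85472; u=(-3.51224+(-29.754))/1.85472=-17.93595, w=(-3.51224−(-29.754))/1.85472=14.14861
k=3: b·v=1.72×0.724=1.24528; √(2b)=1.85472; u=(1.24528+(-9.235))/1.85472=-4.30777, w=(1.24528−(-9.235))/1.85472=5.65059

0: u=1.04417 w=-7.18887
1: u=-6.72958 w=7.85911
2: u=-17.93595 w=14.14861
3: u=-4.30777 w=5.65059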